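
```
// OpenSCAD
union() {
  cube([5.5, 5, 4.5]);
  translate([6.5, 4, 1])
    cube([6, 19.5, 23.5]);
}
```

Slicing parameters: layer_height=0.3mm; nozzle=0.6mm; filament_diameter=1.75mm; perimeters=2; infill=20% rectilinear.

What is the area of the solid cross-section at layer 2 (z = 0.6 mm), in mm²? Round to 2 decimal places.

At z = 0.6 mm: the cube (footprint 5.5×5) is included at this height (area 27.50 mm²); the cube at (6.5, 4) does not reach this height (z outside [1, 24.5]); Combining (union): only the 5.5×5 cube is present, so the union is just that shape — area = 27.50 mm². Overall, the cross-section is a single solid region. Net area = 27.50 mm².

27.50 mm²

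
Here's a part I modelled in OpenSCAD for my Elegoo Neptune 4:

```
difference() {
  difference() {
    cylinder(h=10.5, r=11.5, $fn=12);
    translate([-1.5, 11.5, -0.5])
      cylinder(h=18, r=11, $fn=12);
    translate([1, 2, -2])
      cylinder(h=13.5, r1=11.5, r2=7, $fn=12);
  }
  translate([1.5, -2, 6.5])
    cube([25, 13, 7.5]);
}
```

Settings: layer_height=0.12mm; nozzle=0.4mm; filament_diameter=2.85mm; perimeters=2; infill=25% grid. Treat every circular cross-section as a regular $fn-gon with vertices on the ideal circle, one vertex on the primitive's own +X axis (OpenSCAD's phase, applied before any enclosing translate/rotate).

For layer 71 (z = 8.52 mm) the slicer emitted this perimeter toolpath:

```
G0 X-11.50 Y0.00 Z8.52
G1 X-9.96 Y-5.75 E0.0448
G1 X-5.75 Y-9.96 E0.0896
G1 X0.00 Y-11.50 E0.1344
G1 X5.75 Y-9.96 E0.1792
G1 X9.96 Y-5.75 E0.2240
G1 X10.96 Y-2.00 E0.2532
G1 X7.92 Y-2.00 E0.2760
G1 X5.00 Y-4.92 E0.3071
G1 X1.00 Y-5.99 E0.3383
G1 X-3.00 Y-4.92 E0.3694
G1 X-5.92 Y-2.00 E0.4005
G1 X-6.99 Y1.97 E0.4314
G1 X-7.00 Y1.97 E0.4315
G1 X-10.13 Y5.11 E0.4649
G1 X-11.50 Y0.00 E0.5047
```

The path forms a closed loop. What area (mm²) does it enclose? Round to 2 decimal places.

Apply the shoelace formula to the sequence of (X, Y) vertices; enclosed area = 142.49 mm².

142.49 mm²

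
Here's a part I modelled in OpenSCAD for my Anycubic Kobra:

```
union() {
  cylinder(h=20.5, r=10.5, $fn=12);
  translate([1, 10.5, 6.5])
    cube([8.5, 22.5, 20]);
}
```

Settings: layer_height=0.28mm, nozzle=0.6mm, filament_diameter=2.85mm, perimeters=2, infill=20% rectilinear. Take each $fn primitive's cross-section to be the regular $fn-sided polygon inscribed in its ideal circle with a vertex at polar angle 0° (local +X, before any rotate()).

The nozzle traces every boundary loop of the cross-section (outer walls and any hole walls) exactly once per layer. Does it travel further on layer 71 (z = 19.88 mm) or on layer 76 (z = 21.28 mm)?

layer 71 (z = 19.88 mm)

Layer 71 (z = 19.88): the r=10.5 cylinder gives a regular 12-gon of circumradius 10.5 (constant along its height) (perimeter = 2·12·10.500·sin(180°/12) = 65.22 mm); the cube at (1, 10.5) is present — its section is the full 8.5×22.5 rectangle (perimeter 62.00 mm); Merging all regions: the 2 present regions are separate (no shared area or edge), so areas and boundary lengths simply add and each stays a separate island — boundary = 127.22 mm. So its perimeter = 127.22 mm. Layer 76 (z = 21.28): the cylinder is absent (z outside [0, 20.5]); the 8.5×22.5 cube at (1, 10.5) contributes its full rectangle (perimeter 62.00 mm); Merging all regions: only the 8.5×22.5 cube at (1, 10.5) is present, so the union is just that shape — boundary = 62.00 mm. So its perimeter = 62.00 mm. Layer 71 is larger (127.22 vs 62.00 mm).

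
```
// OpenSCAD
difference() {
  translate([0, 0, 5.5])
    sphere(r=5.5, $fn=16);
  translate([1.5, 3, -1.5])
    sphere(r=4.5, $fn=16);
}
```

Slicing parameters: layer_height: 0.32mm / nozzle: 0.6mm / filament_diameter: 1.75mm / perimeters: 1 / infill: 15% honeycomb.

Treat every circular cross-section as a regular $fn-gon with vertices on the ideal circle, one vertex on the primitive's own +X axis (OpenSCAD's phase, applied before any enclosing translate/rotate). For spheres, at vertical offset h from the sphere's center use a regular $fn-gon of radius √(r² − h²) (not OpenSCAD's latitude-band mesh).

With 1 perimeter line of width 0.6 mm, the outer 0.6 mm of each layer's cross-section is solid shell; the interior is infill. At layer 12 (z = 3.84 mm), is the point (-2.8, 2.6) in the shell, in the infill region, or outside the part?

At z = 3.84 mm: the sphere: section is a regular 16-gon, circumradius = √(r²−h²) = √(5.5²−1.66²) = 5.244; the sphere at (1.5, 3) is not intersected at this z (|z−center|=5.340 > r=4.5); Subtracting the remaining from the first: none of the subtracted shapes is present at this height, so the r=5.5 sphere is unchanged — 1 connected region. Overall, the cross-section is a single solid region. The nearest boundary edge runs (-3.71, 3.71)→(-4.84, 2.01); distance from the point to it = 1.37 mm. The point is inside the cross-section and 1.37 mm from the nearest boundary — more than the 0.6 mm shell width (1 × 0.6), so it's in the infill interior.

infill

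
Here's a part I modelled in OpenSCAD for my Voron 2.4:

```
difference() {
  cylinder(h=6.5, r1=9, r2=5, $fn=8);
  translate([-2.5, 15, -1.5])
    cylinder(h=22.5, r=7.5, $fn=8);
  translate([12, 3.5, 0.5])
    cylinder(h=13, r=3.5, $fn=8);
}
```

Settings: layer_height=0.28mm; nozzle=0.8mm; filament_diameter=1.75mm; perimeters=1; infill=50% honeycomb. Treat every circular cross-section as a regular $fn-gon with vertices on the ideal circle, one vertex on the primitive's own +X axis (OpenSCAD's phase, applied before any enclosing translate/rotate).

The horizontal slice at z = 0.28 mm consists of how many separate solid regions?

At z = 0.28 mm: the cone contributes a regular 8-gon of circumradius 8.828 (interpolated between r1=9 and r2=5 at t=0.043); the cylinder at (-2.5, 15): section is a regular 8-gon, circumradius r=7.5; the cylinder at (12, 3.5) is not intersected at this z (z outside [0.5, 13.5]); Taking the first minus the rest: starting from the cone, the r=7.5 cylinder at (-2.5, 15) partially overlaps it — only the 0.83 mm² overlap (of its 159.10 mm²) is removed, clipping the outline — 1 connected region. The result has 1 disconnected region.

1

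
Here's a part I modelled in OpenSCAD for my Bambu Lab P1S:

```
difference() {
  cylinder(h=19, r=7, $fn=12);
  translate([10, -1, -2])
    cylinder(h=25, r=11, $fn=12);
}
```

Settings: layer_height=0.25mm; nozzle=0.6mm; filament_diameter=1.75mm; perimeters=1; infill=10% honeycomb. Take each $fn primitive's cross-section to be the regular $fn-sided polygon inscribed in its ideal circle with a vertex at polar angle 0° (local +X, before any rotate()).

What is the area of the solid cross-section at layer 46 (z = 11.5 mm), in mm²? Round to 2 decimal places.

At z = 11.5 mm: the r=7 cylinder contributes a regular 12-gon of circumradius 7 (area = (12/2)·7.000²·sin(360°/12) = 147.00 mm²); the cylinder at (10, -1): section is a regular 12-gon, circumradius r=11 (area = (12/2)·11.000²·sin(360°/12) = 363.00 mm²); Subtracting the remaining from the first: starting from the r=7 cylinder (147.00 mm²), the r=11 cylinder at (10, -1) partially overlaps it — only the 72.76 mm² overlap (of its 363.00 mm²) is removed, clipping the outline — area = 74.24 mm². Overall, the cross-section is a single solid region. Net area = 74.24 mm².

74.24 mm²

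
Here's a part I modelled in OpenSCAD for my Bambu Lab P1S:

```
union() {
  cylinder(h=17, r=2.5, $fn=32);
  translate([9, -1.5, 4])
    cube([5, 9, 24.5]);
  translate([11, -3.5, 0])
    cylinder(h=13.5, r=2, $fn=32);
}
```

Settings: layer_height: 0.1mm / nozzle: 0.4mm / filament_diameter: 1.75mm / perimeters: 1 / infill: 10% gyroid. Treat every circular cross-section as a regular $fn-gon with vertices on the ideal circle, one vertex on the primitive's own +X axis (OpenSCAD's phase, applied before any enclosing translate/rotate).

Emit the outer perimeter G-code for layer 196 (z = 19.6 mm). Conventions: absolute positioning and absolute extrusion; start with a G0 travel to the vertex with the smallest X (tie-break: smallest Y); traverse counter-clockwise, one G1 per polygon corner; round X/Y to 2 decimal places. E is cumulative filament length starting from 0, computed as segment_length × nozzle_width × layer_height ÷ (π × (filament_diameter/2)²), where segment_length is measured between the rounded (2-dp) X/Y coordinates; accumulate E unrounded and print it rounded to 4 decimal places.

G0 X9.00 Y-1.50 Z19.60
G1 X14.00 Y-1.50 E0.0832
G1 X14.00 Y7.50 E0.2328
G1 X9.00 Y7.50 E0.3160
G1 X9.00 Y-1.50 E0.4656

At z = 19.6 mm: the cylinder does not reach this height (z outside [0, 17]); the 5×9 cube at (9, -1.5) contributes its full rectangle; the cylinder at (11, -3.5) is absent (z outside [0, 13.5]); Taking the union: only the 5×9 cube at (9, -1.5) is present, so the union is just that shape — 1 connected region. The outline is a single polygon with 4 vertices. Extrusion per mm of travel: 0.4 × 0.1 / (π × 0.875²) = 0.016630. Accumulating E over each segment gives final E = 0.4656.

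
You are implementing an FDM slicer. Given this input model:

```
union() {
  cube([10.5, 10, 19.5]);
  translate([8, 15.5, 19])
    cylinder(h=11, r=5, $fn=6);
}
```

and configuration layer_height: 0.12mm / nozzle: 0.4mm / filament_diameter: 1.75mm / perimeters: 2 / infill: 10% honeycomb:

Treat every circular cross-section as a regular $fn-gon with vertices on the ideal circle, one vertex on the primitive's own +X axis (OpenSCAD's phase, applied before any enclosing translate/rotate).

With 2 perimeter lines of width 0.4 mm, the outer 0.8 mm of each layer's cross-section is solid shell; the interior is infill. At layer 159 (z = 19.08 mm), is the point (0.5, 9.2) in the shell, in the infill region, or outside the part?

At z = 19.08 mm: the 10.5×10 cube contributes its full rectangle; the r=5 cylinder at (8, 15.5) gives a regular 6-gon of circumradius 5 (constant along its height); Merging all regions: the 2 present regions are separate (no shared area or edge), so areas and boundary lengths simply add and each stays a separate island — 2 connected regions. Overall, the cross-section has 2 separate islands. The nearest boundary edge runs (0.00, 0.00)→(0.00, 10.00); distance from the point to it = 0.50 mm. (Shell/infill is judged within the island containing the point — the largest one.) The point is inside the cross-section, 0.50 mm from the nearest boundary — within the 0.8 mm shell band (2 × 0.4).

shell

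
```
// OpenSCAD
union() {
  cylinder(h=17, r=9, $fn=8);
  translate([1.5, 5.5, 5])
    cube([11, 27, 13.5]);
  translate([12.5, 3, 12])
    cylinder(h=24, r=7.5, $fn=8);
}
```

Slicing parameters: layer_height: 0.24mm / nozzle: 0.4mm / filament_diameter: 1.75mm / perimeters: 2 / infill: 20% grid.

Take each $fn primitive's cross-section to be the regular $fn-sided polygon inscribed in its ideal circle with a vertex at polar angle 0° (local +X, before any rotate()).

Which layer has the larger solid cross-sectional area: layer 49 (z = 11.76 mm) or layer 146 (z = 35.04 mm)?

Layer 49 (z = 11.76): the r=9 cylinder gives a regular 8-gon of circumradius 9 (constant along its height) (area = (8/2)·9.000²·sin(360°/8) = 229.10 mm²); the cube at (1.5, 5.5) (footprint 11×27) is included at this height (area 297.00 mm²); the cylinder at (12.5, 3) is not intersected at this z (z outside [12, 36]); Taking the union: the regions partially overlap — summed areas 526.10 mm² minus the doubly-counted overlap 9.26 mm² gives 516.85 mm² — area = 516.85 mm². So its area = 516.85 mm². Layer 146 (z = 35.04): the cylinder is not intersected at this z (z outside [0, 17]); the cube at (1.5, 5.5) does not reach this height (z outside [5, 18.5]); the r=7.5 cylinder at (12.5, 3) contributes a regular 8-gon of circumradius 7.5 (area = (8/2)·7.500²·sin(360°/8) = 159.10 mm²); Merging all regions: only the r=7.5 cylinder at (12.5, 3) is present, so the union is just that shape — area = 159.10 mm². So its area = 159.10 mm². Layer 49 is larger (516.85 vs 159.10 mm²).

layer 49 (z = 11.76 mm)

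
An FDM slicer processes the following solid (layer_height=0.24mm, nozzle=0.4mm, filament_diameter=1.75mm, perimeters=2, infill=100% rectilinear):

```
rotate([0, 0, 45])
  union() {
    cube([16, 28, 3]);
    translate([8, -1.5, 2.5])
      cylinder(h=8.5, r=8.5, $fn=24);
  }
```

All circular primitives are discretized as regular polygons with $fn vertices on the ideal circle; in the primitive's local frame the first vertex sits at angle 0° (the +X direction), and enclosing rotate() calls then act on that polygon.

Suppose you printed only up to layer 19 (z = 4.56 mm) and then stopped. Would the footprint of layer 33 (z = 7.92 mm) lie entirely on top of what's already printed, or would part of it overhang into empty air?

entirely on top

Compare the two slices. At z = 4.56: the cube is not intersected at this z (z outside [0, 3]); the r=8.5 cylinder at (8, -1.5) gives a regular 24-gon of circumradius 8.5 (constant along its height) (area = (24/2)·8.500²·sin(360°/24) = 224.40 mm²); Combining (union): only the r=8.5 cylinder at (8, -1.5) is present, so the union is just that shape — area = 224.40 mm²; (whole slice rotated 45° about Z — lengths, areas and connectivity unchanged). At z = 7.92: the cube does not reach this height (z outside [0, 3]); the r=8.5 cylinder at (8, -1.5) contributes a regular 24-gon of circumradius 8.5 (area = (24/2)·8.500²·sin(360°/24) = 224.40 mm²); Merging all regions: only the r=8.5 cylinder at (8, -1.5) is present, so the union is just that shape — area = 224.40 mm²; (rotated 45° about Z; rotation is an isometry so areas/perimeters/island counts are preserved). Checking containment: the cross-section at z = 7.92 is a subset of the cross-section at z = 4.56.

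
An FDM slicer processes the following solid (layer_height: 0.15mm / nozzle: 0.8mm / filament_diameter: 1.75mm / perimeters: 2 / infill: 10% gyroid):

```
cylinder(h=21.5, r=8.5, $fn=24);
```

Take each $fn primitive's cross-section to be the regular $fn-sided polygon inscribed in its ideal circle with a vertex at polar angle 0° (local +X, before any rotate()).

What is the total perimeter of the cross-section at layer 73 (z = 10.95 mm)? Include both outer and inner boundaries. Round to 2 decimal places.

53.25 mm

At z = 10.95 mm: the r=8.5 cylinder gives a regular 24-gon of circumradius 8.5 (constant along its height) (perimeter = 2·24·8.500·sin(180°/24) = 53.25 mm). Overall, the cross-section is a single solid region. Total boundary length (outer) = 53.25 mm.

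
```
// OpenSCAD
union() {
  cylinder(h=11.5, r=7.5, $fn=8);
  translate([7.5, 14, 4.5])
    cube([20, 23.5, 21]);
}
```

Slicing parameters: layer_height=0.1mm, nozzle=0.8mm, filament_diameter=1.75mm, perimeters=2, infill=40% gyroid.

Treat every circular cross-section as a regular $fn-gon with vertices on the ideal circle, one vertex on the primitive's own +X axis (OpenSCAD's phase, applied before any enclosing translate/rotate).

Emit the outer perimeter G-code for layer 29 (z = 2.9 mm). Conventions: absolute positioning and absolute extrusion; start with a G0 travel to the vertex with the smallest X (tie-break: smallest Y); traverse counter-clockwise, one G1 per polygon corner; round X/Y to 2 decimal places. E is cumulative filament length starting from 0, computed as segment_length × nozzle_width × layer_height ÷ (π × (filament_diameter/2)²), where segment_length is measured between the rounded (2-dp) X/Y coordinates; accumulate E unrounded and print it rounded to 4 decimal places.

G0 X-7.50 Y0.00 Z2.90
G1 X-5.30 Y-5.30 E0.1909
G1 X0.00 Y-7.50 E0.3817
G1 X5.30 Y-5.30 E0.5726
G1 X7.50 Y0.00 E0.7634
G1 X5.30 Y5.30 E0.9543
G1 X0.00 Y7.50 E1.1452
G1 X-5.30 Y5.30 E1.3360
G1 X-7.50 Y0.00 E1.5269

At z = 2.9 mm: the r=7.5 cylinder contributes a regular 8-gon of circumradius 7.5; the cube at (7.5, 14) is not intersected at this z (z outside [4.5, 25.5]); Taking the union: only the r=7.5 cylinder is present, so the union is just that shape — 1 connected region. The outline is a single polygon with 8 vertices. Extrusion per mm of travel: 0.8 × 0.1 / (π × 0.875²) = 0.033260. Accumulating E over each segment gives final E = 1.5269.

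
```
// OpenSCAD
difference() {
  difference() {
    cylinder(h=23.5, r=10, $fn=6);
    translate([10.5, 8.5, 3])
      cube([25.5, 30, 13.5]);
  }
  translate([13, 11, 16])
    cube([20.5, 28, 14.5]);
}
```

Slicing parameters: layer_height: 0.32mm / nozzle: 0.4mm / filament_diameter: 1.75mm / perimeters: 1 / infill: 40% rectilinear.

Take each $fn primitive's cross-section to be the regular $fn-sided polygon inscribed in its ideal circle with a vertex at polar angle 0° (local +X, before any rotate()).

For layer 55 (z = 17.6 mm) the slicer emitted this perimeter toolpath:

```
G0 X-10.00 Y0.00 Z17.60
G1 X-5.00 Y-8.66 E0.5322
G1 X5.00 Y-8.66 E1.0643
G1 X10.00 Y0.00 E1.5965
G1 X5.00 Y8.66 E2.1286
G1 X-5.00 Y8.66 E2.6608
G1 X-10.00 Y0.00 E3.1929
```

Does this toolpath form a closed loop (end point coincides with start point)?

Start point (G0): (-10.00, 0.00). End point (last G1): the path returns to the start — closed.

yes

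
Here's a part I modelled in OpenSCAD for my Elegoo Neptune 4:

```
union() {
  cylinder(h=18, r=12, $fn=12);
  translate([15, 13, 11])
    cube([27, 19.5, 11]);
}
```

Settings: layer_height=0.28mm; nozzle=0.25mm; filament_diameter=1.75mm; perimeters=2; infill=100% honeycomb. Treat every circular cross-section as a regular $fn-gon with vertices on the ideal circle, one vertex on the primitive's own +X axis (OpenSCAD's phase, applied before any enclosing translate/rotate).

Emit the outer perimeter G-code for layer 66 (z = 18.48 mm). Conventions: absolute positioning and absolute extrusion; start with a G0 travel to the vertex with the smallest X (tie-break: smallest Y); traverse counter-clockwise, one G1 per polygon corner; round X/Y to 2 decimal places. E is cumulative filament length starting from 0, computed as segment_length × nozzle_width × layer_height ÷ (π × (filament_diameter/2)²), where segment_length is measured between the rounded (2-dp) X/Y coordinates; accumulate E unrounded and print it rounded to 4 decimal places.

G0 X15.00 Y13.00 Z18.48
G1 X42.00 Y13.00 E0.7858
G1 X42.00 Y32.50 E1.3533
G1 X15.00 Y32.50 E2.1390
G1 X15.00 Y13.00 E2.7065

At z = 18.48 mm: the cylinder is absent (z outside [0, 18]); the 27×19.5 cube at (15, 13) contributes its full rectangle; Combining (union): only the 27×19.5 cube at (15, 13) is present, so the union is just that shape — 1 connected region. The outline is a single polygon with 4 vertices. Extrusion per mm of travel: 0.25 × 0.28 / (π × 0.875²) = 0.029103. Accumulating E over each segment gives final E = 2.7065.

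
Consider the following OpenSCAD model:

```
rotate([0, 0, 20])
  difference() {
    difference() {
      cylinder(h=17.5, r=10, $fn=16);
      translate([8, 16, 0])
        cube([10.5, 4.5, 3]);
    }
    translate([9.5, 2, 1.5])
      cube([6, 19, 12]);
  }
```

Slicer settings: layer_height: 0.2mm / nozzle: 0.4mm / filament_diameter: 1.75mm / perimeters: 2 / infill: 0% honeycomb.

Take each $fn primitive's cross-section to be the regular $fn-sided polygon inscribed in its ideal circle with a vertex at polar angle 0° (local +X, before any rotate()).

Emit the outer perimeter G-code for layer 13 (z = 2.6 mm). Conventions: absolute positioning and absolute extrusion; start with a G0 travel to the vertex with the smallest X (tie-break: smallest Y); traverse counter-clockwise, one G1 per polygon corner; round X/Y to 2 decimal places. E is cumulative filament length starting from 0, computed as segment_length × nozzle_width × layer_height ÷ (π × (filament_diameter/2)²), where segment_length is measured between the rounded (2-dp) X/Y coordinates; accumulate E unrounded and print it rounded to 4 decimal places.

G0 X-9.99 Y0.44 Z2.60
G1 X-9.40 Y-3.42 E0.1299
G1 X-7.37 Y-6.76 E0.2599
G1 X-4.23 Y-9.06 E0.3893
G1 X-0.44 Y-9.99 E0.5191
G1 X3.42 Y-9.40 E0.6490
G1 X6.76 Y-7.37 E0.7790
G1 X9.06 Y-4.23 E0.9085
G1 X9.99 Y-0.44 E1.0383
G1 X9.40 Y3.42 E1.1681
G1 X8.34 Y5.16 E1.2359
G1 X8.24 Y5.13 E1.2394
G1 X8.07 Y5.61 E1.2563
G1 X7.37 Y6.76 E1.3011
G1 X4.23 Y9.06 E1.4305
G1 X0.44 Y9.99 E1.5603
G1 X-3.42 Y9.40 E1.6902
G1 X-6.76 Y7.37 E1.8202
G1 X-9.06 Y4.23 E1.9497
G1 X-9.99 Y0.44 E2.0795

At z = 2.6 mm: the cylinder: section is a regular 16-gon, circumradius r=10; the cube at (8, 16) (footprint 10.5×4.5) is included at this height; Taking the first minus the rest: starting from the r=10 cylinder, the 10.5×4.5 cube at (8, 16) misses the remaining region (no effect) — 1 connected region; the cube at (9.5, 2) (footprint 6×19) is included at this height; After the difference (first − rest): starting from that combined region, the 6×19 cube at (9.5, 2) partially overlaps it — only the 0.03 mm² overlap (of its 114.00 mm²) is removed, clipping the outline — 1 connected region; (whole slice rotated 20° about Z — lengths, areas and connectivity unchanged). The outline is a single polygon with 19 vertices. Extrusion per mm of travel: 0.4 × 0.2 / (π × 0.875²) = 0.033260. Accumulating E over each segment gives final E = 2.0795.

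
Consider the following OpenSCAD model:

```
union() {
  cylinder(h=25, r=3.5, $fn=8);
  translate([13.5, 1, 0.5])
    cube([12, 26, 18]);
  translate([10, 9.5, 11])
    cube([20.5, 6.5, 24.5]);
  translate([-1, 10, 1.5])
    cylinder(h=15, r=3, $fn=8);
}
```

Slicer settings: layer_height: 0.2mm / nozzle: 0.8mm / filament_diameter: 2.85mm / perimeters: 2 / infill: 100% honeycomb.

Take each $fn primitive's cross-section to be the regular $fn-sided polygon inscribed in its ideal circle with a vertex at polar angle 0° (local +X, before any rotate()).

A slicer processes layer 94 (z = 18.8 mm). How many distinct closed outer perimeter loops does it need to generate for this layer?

2

At z = 18.8 mm: the r=3.5 cylinder contributes a regular 8-gon of circumradius 3.5; the cube at (13.5, 1) is not intersected at this z (z outside [0.5, 18.5]); the 20.5×6.5 cube at (10, 9.5) contributes its full rectangle; the cylinder at (-1, 10) is absent (z outside [1.5, 16.5]); Combining (union): the 2 present regions are separate (no shared area or edge), so areas and boundary lengths simply add and each stays a separate island — 2 connected regions. The result has 2 disconnected regions.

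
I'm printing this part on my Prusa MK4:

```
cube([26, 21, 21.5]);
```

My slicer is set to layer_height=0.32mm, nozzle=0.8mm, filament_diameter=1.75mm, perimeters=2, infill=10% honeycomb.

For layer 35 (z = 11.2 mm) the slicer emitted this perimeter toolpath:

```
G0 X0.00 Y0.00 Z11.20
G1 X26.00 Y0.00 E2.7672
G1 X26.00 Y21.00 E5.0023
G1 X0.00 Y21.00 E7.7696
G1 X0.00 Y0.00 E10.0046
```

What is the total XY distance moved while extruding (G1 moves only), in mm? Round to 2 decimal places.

Sum the Euclidean lengths of each G1 segment: total = 94.00 mm.

94.00 mm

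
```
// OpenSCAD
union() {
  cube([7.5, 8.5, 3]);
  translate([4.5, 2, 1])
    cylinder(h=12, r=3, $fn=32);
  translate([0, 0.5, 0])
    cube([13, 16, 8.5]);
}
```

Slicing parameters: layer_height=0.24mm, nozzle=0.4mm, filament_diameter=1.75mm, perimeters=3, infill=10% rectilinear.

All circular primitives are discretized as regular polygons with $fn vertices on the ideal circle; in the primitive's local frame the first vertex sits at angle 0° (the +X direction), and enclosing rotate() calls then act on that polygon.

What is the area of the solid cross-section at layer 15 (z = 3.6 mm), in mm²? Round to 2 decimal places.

At z = 3.6 mm: the cube is not intersected at this z (z outside [0, 3]); the r=3 cylinder at (4.5, 2) contributes a regular 32-gon of circumradius 3 (area = (32/2)·3.000²·sin(360°/32) = 28.09 mm²); the 13×16 cube at (0, 0.5) contributes its full rectangle (area 208.00 mm²); Taking the union: the regions partially overlap — summed areas 236.09 mm² minus the doubly-counted overlap 22.62 mm² gives 213.47 mm² — area = 213.47 mm². Overall, the cross-section is a single solid region. Net area = 213.47 mm².

213.47 mm²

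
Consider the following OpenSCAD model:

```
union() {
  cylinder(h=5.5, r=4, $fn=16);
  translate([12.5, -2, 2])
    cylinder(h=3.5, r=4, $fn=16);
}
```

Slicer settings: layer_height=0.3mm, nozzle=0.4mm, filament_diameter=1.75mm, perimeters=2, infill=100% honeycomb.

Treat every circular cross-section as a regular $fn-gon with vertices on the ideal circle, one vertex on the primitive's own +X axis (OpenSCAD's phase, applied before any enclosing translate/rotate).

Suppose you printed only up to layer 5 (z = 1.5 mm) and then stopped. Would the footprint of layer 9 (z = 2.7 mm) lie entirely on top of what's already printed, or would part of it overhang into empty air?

part overhangs

Compare the two slices. At z = 1.5: the r=4 cylinder contributes a regular 16-gon of circumradius 4 (area = (16/2)·4.000²·sin(360°/16) = 48.98 mm²); the cylinder at (12.5, -2) is not intersected at this z (z outside [2, 5.5]); Merging all regions: only the r=4 cylinder is present, so the union is just that shape — area = 48.98 mm². At z = 2.7: the r=4 cylinder contributes a regular 16-gon of circumradius 4 (area = (16/2)·4.000²·sin(360°/16) = 48.98 mm²); the r=4 cylinder at (12.5, -2) gives a regular 16-gon of circumradius 4 (constant along its height) (area = (16/2)·4.000²·sin(360°/16) = 48.98 mm²); Combining (union): the 2 present regions are separate (no shared area or edge), so areas and boundary lengths simply add and each stays a separate island — area = 97.97 mm². Checking containment: at z = 2.7 the cross-section extends beyond the z = 1.5 cross-section by about 48.98 mm².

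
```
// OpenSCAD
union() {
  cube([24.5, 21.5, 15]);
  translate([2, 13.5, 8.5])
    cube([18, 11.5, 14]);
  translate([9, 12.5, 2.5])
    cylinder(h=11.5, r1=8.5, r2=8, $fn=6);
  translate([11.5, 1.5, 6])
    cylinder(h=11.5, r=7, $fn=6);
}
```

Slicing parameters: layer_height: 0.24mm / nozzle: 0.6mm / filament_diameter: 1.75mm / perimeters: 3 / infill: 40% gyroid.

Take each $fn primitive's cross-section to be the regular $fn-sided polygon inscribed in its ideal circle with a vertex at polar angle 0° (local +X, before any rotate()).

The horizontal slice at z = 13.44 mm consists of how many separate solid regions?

At z = 13.44 mm: the 24.5×21.5 cube contributes its full rectangle; the cube at (2, 13.5) is present — its section is the full 18×11.5 rectangle; the cone at (9, 12.5): at t=0.951 of its height the radius interpolates to r₁+(r₂−r₁)t = 8.024, giving a regular 6-gon of that circumradius; the r=7 cylinder at (11.5, 1.5) gives a regular 6-gon of circumradius 7 (constant along its height); Merging all regions: the regions partially overlap (shared area 394.64 mm²), so overlapping operands fuse into one piece — 1 connected region. The result has 1 disconnected region.

1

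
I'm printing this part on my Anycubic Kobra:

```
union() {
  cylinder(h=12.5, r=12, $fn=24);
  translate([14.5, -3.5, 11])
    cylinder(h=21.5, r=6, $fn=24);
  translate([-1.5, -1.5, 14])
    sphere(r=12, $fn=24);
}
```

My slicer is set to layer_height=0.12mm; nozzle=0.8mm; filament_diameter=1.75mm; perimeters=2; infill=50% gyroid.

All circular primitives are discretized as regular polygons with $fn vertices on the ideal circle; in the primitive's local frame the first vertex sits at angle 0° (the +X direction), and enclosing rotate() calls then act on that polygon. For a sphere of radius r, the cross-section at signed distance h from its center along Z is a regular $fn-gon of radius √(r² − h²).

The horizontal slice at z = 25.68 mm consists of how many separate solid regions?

2

At z = 25.68 mm: the cylinder is not intersected at this z (z outside [0, 12.5]); the r=6 cylinder at (14.5, -3.5) gives a regular 24-gon of circumradius 6 (constant along its height); the r=12 sphere at (-1.5, -1.5) contributes a regular 24-gon of circumradius √(12²−11.68²) = 2.753; Merging all regions: the 2 present regions are separate (no shared area or edge), so areas and boundary lengths simply add and each stays a separate island — 2 connected regions. The result has 2 disconnected regions.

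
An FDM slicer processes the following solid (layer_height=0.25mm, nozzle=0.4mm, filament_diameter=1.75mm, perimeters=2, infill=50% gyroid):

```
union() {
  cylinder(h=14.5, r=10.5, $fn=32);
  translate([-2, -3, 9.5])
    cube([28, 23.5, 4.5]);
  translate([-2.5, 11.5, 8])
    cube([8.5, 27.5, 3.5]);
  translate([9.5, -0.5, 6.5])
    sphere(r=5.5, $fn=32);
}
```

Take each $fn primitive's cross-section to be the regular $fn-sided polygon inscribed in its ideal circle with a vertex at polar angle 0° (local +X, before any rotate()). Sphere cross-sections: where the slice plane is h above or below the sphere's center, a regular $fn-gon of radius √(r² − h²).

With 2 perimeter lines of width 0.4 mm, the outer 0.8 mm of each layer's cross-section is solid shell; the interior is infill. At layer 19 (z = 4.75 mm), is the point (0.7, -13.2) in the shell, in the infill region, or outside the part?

At z = 4.75 mm: the r=10.5 cylinder gives a regular 32-gon of circumradius 10.5 (constant along its height); the cube at (-2, -3) is absent (z outside [9.5, 14]); the cube at (-2.5, 11.5) is absent (z outside [8, 11.5]); the r=5.5 sphere at (9.5, -0.5) contributes a regular 32-gon of circumradius √(5.5²−1.75²) = 5.214; Taking the union: the regions partially overlap (shared area 47.69 mm²), so overlapping operands fuse into one piece — 1 connected region. Overall, the cross-section is a single solid region. The nearest boundary edge runs (2.05, -10.30)→(-0.00, -10.50); distance from the point to it = 2.76 mm. The point is not inside any of the regions above, so it lies outside the cross-section (2.76 mm from the nearest boundary).

outside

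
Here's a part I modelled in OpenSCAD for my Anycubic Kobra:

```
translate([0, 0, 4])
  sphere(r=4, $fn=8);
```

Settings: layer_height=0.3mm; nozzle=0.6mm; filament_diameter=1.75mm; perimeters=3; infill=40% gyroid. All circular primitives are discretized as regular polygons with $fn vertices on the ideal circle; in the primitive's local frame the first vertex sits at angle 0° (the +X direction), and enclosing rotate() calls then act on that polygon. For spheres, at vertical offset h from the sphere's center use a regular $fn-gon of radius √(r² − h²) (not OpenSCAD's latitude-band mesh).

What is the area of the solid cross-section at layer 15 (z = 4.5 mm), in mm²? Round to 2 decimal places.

44.55 mm²

At z = 4.5 mm: the r=4 sphere contributes a regular 8-gon of circumradius √(4²−0.5²) = 3.969 (area = (8/2)·3.969²·sin(360°/8) = 44.55 mm²). Overall, the cross-section is a single solid region. Net area = 44.55 mm².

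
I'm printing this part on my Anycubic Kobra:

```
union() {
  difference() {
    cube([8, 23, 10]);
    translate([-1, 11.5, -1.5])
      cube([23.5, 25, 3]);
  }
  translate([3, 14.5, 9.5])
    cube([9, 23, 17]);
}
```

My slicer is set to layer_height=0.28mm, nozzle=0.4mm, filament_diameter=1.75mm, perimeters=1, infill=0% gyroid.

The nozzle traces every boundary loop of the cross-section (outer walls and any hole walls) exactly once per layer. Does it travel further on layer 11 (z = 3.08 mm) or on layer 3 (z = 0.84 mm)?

Layer 11 (z = 3.08): the cube (footprint 8×23) is included at this height (perimeter 62.00 mm); the cube at (-1, 11.5) is not intersected at this z (z outside [-1.5, 1.5]); Taking the first minus the rest: none of the subtracted shapes is present at this height, so the 8×23 cube is unchanged — boundary = 62.00 mm; the cube at (3, 14.5) is absent (z outside [9.5, 26.5]); Combining (union): only the result so far is present, so the union is just that shape — boundary = 62.00 mm. So its perimeter = 62.00 mm. Layer 3 (z = 0.84): the cube is present — its section is the full 8×23 rectangle (perimeter 62.00 mm); the cube at (-1, 11.5) (footprint 23.5×25) is included at this height (perimeter 97.00 mm); Subtracting the remaining from the first: starting from the 8×23 cube, the 23.5×25 cube at (-1, 11.5) partially overlaps it — only the 92.00 mm² overlap (of its 587.50 mm²) is removed, clipping the outline — boundary = 39.00 mm; the cube at (3, 14.5) is absent (z outside [9.5, 26.5]); Combining (union): only the result so far is present, so the union is just that shape — boundary = 39.00 mm. So its perimeter = 39.00 mm. Layer 11 is larger (62.00 vs 39.00 mm).

layer 11 (z = 3.08 mm)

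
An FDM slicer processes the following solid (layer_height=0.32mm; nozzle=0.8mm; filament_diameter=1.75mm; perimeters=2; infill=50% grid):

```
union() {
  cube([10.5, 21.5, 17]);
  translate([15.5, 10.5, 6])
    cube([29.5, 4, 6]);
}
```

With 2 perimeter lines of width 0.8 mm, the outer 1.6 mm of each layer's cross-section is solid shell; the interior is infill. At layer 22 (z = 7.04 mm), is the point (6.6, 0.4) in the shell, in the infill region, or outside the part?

At z = 7.04 mm: the cube is present — its section is the full 10.5×21.5 rectangle; the cube at (15.5, 10.5) is present — its section is the full 29.5×4 rectangle; Merging all regions: the 2 present regions are separate (no shared area or edge), so areas and boundary lengths simply add and each stays a separate island — 2 connected regions. Overall, the cross-section has 2 separate islands. The nearest boundary edge runs (10.50, 0.00)→(0.00, 0.00); distance from the point to it = 0.40 mm. (Shell/infill is judged within the island containing the point — the largest one.) The point is inside the cross-section, 0.40 mm from the nearest boundary — within the 1.6 mm shell band (2 × 0.8).

shell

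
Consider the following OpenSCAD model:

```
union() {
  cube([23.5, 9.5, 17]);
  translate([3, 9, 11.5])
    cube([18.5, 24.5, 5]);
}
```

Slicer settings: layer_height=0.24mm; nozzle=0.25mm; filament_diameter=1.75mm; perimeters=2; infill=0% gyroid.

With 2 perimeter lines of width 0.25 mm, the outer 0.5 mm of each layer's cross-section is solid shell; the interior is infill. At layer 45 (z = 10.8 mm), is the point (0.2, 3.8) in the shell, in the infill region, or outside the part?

At z = 10.8 mm: the cube is present — its section is the full 23.5×9.5 rectangle; the cube at (3, 9) is absent (z outside [11.5, 16.5]); Combining (union): only the 23.5×9.5 cube is present, so the union is just that shape — 1 connected region. Overall, the cross-section is a single solid region. The nearest boundary edge runs (0.00, 9.50)→(0.00, 0.00); distance from the point to it = 0.20 mm. The point is inside the cross-section, 0.20 mm from the nearest boundary — within the 0.5 mm shell band (2 × 0.25).

shell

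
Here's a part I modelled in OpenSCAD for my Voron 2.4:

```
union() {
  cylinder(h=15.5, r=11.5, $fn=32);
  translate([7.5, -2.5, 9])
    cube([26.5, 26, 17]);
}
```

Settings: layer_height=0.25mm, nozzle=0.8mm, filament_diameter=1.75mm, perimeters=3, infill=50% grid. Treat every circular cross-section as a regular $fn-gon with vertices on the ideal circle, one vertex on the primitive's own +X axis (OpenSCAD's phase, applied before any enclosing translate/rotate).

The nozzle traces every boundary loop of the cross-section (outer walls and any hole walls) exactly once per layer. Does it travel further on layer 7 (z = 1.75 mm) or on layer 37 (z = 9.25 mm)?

Layer 7 (z = 1.75): the r=11.5 cylinder contributes a regular 32-gon of circumradius 11.5 (perimeter = 2·32·11.500·sin(180°/32) = 72.14 mm); the cube at (7.5, -2.5) does not reach this height (z outside [9, 26]); Merging all regions: only the r=11.5 cylinder is present, so the union is just that shape — boundary = 72.14 mm. So its perimeter = 72.14 mm. Layer 37 (z = 9.25): the r=11.5 cylinder contributes a regular 32-gon of circumradius 11.5 (perimeter = 2·32·11.500·sin(180°/32) = 72.14 mm); the cube at (7.5, -2.5) (footprint 26.5×26) is included at this height (perimeter 105.00 mm); Combining (union): the regions partially overlap (shared area 33.53 mm²), so the edge portions inside another operand are dropped and the merged outline is re-measured after clipping — boundary = 149.93 mm. So its perimeter = 149.93 mm. Layer 37 is larger (149.93 vs 72.14 mm).

layer 37 (z = 9.25 mm)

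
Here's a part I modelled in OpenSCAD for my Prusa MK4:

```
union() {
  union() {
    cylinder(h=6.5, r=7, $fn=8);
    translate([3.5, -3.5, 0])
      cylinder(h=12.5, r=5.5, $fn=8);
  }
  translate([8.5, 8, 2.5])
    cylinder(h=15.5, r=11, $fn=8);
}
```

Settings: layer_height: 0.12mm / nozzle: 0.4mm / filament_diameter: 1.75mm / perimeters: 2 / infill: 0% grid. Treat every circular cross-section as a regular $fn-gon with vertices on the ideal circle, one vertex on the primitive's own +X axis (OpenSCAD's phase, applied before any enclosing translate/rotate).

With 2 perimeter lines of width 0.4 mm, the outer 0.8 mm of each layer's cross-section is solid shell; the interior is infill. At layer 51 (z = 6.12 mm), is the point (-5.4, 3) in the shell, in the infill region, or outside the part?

shell

At z = 6.12 mm: the r=7 cylinder gives a regular 8-gon of circumradius 7 (constant along its height); the r=5.5 cylinder at (3.5, -3.5) gives a regular 8-gon of circumradius 5.5 (constant along its height); Taking the union: the regions partially overlap (shared area 52.56 mm²), so overlapping operands fuse into one piece — 1 connected region; the r=11 cylinder at (8.5, 8) contributes a regular 8-gon of circumradius 11; Taking the union: the regions partially overlap (shared area 48.44 mm²), so overlapping operands fuse into one piece — 1 connected region. Overall, the cross-section is a single solid region. The nearest boundary edge runs (-7.00, 0.00)→(-4.95, 4.95); distance from the point to it = 0.33 mm. The point is inside the cross-section, 0.33 mm from the nearest boundary — within the 0.8 mm shell band (2 × 0.4).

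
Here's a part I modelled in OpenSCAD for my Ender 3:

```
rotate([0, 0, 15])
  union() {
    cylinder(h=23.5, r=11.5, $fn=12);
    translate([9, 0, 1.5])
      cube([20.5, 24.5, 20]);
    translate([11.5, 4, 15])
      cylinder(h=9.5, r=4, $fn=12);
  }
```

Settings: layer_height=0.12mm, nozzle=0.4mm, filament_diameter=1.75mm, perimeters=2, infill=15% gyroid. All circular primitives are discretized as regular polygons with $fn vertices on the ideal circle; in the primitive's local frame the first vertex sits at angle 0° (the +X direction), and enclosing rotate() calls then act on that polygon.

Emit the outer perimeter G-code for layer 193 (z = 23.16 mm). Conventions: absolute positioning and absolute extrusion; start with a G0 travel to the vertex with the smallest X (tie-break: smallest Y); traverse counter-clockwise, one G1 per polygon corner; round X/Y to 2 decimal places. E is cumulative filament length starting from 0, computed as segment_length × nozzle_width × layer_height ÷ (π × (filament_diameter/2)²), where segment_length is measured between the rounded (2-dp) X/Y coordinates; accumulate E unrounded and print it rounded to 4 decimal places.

G0 X-11.11 Y-2.98 Z23.16
G1 X-8.13 Y-8.13 E0.1187
G1 X-2.98 Y-11.11 E0.2375
G1 X2.98 Y-11.11 E0.3564
G1 X8.13 Y-8.13 E0.4752
G1 X11.11 Y-2.98 E0.5939
G1 X11.11 Y2.98 E0.7128
G1 X12.90 Y4.01 E0.7540
G1 X13.94 Y5.80 E0.7954
G1 X13.94 Y7.88 E0.8369
G1 X12.90 Y9.67 E0.8782
G1 X11.11 Y10.70 E0.9194
G1 X9.04 Y10.70 E0.9607
G1 X7.24 Y9.67 E1.0021
G1 X6.80 Y8.90 E1.0198
G1 X2.98 Y11.11 E1.1079
G1 X-2.98 Y11.11 E1.2268
G1 X-8.13 Y8.13 E1.3455
G1 X-11.11 Y2.98 E1.4643
G1 X-11.11 Y-2.98 E1.5832

At z = 23.16 mm: the r=11.5 cylinder contributes a regular 12-gon of circumradius 11.5; the cube at (9, 0) does not reach this height (z outside [1.5, 21.5]); the r=4 cylinder at (11.5, 4) contributes a regular 12-gon of circumradius 4; Taking the union: the regions partially overlap (shared area 15.32 mm²), so overlapping operands fuse into one piece — 1 connected region; (rotated 15° about Z; rotation is an isometry so areas/perimeters/island counts are preserved). The outline is a single polygon with 19 vertices. Extrusion per mm of travel: 0.4 × 0.12 / (π × 0.875²) = 0.019956. Accumulating E over each segment gives final E = 1.5832.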